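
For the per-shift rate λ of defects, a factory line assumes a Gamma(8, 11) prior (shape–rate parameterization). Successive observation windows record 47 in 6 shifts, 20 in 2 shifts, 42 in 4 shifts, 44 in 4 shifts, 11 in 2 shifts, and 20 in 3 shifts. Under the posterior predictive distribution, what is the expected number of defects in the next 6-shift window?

36

Total count: 47 + 20 + 42 + 44 + 11 + 20 = 184.
Total exposure: 6 + 2 + 4 + 4 + 2 + 3 = 21 shifts.
Conjugate update: add total count to the shape and total exposure to the rate, giving Gamma(192, 32).
Predictive mean over a 6-shift window = T·E[λ|data] = 6·192/32 = 36.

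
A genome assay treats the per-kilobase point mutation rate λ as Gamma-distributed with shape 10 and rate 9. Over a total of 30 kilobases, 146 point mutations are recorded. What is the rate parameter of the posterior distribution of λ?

39

Total count 146 over total exposure 30 kilobases.
Posterior: α' = 10 + 146 = 156, β' = 9 + 30 = 39.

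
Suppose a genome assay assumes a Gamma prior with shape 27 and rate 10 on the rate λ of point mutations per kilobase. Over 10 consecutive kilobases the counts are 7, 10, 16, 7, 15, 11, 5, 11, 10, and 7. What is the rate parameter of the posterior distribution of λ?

20

Total count: 7 + 10 + 16 + 7 + 15 + 11 + 5 + 11 + 10 + 7 = 99.
Total exposure: 10 kilobases.
Posterior: α' = 27 + 99 = 126, β' = 10 + 10 = 20.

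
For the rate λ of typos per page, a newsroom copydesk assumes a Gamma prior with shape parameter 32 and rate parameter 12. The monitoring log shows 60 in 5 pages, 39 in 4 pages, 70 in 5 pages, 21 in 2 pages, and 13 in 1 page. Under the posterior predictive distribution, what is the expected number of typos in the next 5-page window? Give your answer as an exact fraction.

Total count: 60 + 39 + 70 + 21 + 13 = 203.
Total exposure: 5 + 4 + 5 + 2 + 1 = 17 pages.
The Gamma prior is conjugate for the Poisson rate, so λ | data ~ Gamma(32+203, 12+17) = Gamma(235, 29).
Predictive mean over a 5-page window = T·E[λ|data] = 5·235/29 = 1175/29.

1175/29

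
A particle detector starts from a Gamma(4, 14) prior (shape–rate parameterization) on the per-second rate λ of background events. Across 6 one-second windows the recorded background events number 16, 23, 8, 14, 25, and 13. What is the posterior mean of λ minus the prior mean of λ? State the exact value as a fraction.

Total count: 16 + 23 + 8 + 14 + 25 + 13 = 99.
Total exposure: 6 seconds.
Gamma(α, β) with Poisson data over total exposure Σt gives posterior Gamma(α+Σx, β+Σt) = Gamma(103, 20).
Posterior mean = 103/20 = 103/20; prior mean = 4/14 = 2/7. Difference = 103/20 − 2/7 = 681/140.

681/140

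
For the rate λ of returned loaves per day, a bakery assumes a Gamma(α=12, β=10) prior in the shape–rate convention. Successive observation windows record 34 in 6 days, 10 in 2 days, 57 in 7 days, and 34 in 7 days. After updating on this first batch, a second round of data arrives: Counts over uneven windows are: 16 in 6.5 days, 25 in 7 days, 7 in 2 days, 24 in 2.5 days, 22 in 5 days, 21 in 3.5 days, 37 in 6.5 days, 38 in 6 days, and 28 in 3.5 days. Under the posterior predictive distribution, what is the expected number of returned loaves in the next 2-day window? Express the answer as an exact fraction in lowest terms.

1460/149

Total count: 34 + 10 + 57 + 34 = 135.
Total exposure: 6 + 2 + 7 + 7 = 22 days.
After the first batch: Gamma(12 + 135, 10 + 22) = Gamma(147, 32).
Total count: 16 + 25 + 7 + 24 + 22 + 21 + 37 + 38 + 28 = 218.
Total exposure: 6.5 + 7 + 2 + 2.5 + 5 + 3.5 + 6.5 + 6 + 3.5 = 42.5 days.
After the second batch: Gamma(147 + 218, 32 + 42.5) = Gamma(365, 149/2).
Predictive mean over a 2-day window = T·E[λ|data] = 2·365/(149/2) = 1460/149.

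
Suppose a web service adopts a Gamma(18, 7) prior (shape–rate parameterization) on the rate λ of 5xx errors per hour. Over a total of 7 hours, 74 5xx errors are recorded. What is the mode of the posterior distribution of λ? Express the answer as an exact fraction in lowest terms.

Total count 74 over total exposure 7 hours.
Gamma(α, β) with Poisson data over total exposure Σt gives posterior Gamma(α+Σx, β+Σt) = Gamma(92, 14).
Posterior mode = (α'−1)/β' = 91/14 = 13/2.

13/2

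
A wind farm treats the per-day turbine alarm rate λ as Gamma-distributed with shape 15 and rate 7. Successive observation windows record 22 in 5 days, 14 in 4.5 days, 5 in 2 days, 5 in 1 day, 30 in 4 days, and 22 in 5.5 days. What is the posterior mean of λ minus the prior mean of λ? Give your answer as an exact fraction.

356/203

Total count: 22 + 14 + 5 + 5 + 30 + 22 = 98.
Total exposure: 5 + 4.5 + 2 + 1 + 4 + 5.5 = 22 days.
The Gamma prior is conjugate for the Poisson rate, so λ | data ~ Gamma(15+98, 7+22) = Gamma(113, 29).
Posterior mean = 113/29 = 113/29; prior mean = 15/7 = 15/7. Difference = 113/29 − 15/7 = 356/203.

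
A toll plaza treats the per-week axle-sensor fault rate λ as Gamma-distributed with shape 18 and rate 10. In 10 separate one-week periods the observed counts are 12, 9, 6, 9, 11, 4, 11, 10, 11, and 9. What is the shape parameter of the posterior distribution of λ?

Total count: 12 + 9 + 6 + 9 + 11 + 4 + 11 + 10 + 11 + 9 = 92.
Total exposure: 10 weeks.
Conjugate update: add total count to the shape and total exposure to the rate, giving Gamma(110, 20).

110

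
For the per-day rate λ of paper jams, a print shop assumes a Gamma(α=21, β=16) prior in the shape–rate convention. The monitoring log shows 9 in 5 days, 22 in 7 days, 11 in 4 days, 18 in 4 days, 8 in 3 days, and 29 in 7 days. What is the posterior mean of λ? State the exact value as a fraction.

Total count: 9 + 22 + 11 + 18 + 8 + 29 = 97.
Total exposure: 5 + 7 + 4 + 4 + 3 + 7 = 30 days.
Posterior: α' = 21 + 97 = 118, β' = 16 + 30 = 46.
Posterior mean = α'/β' = 118/46 = 59/23.

59/23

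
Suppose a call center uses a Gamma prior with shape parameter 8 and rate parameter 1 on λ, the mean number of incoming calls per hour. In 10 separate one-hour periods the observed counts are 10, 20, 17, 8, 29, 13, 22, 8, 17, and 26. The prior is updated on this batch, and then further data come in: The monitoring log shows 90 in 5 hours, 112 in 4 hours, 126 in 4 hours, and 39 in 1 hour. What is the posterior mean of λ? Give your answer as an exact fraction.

Total count: 10 + 20 + 17 + 8 + 29 + 13 + 22 + 8 + 17 + 26 = 170.
Total exposure: 10 hours.
After the first batch: Gamma(8 + 170, 1 + 10) = Gamma(178, 11).
Total count: 90 + 112 + 126 + 39 = 367.
Total exposure: 5 + 4 + 4 + 1 = 14 hours.
After the second batch: Gamma(178 + 367, 11 + 14) = Gamma(545, 25).
Posterior mean = α'/β' = 545/25 = 109/5.

109/5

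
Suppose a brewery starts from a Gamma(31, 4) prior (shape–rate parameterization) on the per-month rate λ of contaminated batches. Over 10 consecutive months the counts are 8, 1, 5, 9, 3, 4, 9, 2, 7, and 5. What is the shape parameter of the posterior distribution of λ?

84

Total count: 8 + 1 + 5 + 9 + 3 + 4 + 9 + 2 + 7 + 5 = 53.
Total exposure: 10 months.
Conjugate update: add total count to the shape and total exposure to the rate, giving Gamma(84, 14).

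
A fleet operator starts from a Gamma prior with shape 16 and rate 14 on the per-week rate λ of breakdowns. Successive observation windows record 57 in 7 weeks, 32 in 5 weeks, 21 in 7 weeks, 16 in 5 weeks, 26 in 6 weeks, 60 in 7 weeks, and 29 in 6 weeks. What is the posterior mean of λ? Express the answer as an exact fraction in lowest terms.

257/57

Total count: 57 + 32 + 21 + 16 + 26 + 60 + 29 = 241.
Total exposure: 7 + 5 + 7 + 5 + 6 + 7 + 6 = 43 weeks.
By Gamma–Poisson conjugacy, the posterior is Gamma(α + Σx, β + Σt) = Gamma(16 + 241, 14 + 43) = Gamma(257, 57).
Posterior mean = α'/β' = 257/57.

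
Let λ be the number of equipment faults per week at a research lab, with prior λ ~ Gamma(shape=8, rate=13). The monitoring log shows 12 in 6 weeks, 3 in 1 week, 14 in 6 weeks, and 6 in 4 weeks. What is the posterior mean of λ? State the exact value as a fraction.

Total count: 12 + 3 + 14 + 6 = 35.
Total exposure: 6 + 1 + 6 + 4 = 17 weeks.
Posterior: α' = 8 + 35 = 43, β' = 13 + 17 = 30.
Posterior mean = α'/β' = 43/30.

43/30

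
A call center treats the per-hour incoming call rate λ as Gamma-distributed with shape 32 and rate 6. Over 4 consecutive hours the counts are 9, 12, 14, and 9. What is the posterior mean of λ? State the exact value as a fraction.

38/5

Total count: 9 + 12 + 14 + 9 = 44.
Total exposure: 4 hours.
The Gamma prior is conjugate for the Poisson rate, so λ | data ~ Gamma(32+44, 6+4) = Gamma(76, 10).
Posterior mean = α'/β' = 76/10 = 38/5.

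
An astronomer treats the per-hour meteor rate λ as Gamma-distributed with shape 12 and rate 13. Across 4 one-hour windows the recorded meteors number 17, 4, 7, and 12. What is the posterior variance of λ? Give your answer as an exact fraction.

52/289

Total count: 17 + 4 + 7 + 12 = 40.
Total exposure: 4 hours.
By Gamma–Poisson conjugacy, the posterior is Gamma(α + Σx, β + Σt) = Gamma(12 + 40, 13 + 4) = Gamma(52, 17).
Posterior variance = α'/β'² = 52/289.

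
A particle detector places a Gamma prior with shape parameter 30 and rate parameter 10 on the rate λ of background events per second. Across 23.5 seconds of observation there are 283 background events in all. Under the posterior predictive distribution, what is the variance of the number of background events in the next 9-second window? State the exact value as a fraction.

478890/4489

Total count 283 over total exposure 23.5 seconds.
By Gamma–Poisson conjugacy, the posterior is Gamma(α + Σx, β + Σt) = Gamma(30 + 283, 10 + 23.5) = Gamma(313, 67/2).
The posterior predictive for a window of length T is Negative Binomial with variance T·α'·(β'+T)/β'² = 9·313·(85/2)/(4489/4) = 478890/4489.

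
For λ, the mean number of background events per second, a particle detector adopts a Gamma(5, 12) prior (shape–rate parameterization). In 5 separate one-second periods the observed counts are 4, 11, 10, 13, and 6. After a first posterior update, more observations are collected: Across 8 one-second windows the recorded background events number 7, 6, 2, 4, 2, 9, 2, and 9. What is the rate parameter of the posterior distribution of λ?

Total count: 4 + 11 + 10 + 13 + 6 = 44.
Total exposure: 5 seconds.
After the first batch: Gamma(5 + 44, 12 + 5) = Gamma(49, 17).
Total count: 7 + 6 + 2 + 4 + 2 + 9 + 2 + 9 = 41.
Total exposure: 8 seconds.
After the second batch: Gamma(49 + 41, 17 + 8) = Gamma(90, 25).

25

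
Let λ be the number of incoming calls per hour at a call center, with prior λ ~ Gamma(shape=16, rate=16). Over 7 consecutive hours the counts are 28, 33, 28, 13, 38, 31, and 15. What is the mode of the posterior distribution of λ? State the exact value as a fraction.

201/23

Total count: 28 + 33 + 28 + 13 + 38 + 31 + 15 = 186.
Total exposure: 7 hours.
By Gamma–Poisson conjugacy, the posterior is Gamma(α + Σx, β + Σt) = Gamma(16 + 186, 16 + 7) = Gamma(202, 23).
Posterior mode = (α'−1)/β' = 201/23.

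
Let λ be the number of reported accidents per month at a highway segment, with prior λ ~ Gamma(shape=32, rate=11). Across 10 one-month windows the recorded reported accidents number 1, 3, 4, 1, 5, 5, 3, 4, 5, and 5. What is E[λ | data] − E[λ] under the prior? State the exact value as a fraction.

76/231

Total count: 1 + 3 + 4 + 1 + 5 + 5 + 3 + 4 + 5 + 5 = 36.
Total exposure: 10 months.
Conjugate update: add total count to the shape and total exposure to the rate, giving Gamma(68, 21).
Posterior mean = 68/21 = 68/21; prior mean = 32/11 = 32/11. Difference = 68/21 − 32/11 = 76/231.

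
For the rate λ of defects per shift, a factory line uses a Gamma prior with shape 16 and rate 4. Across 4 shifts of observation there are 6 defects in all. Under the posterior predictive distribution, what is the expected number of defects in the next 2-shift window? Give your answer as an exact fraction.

11/2

Total count 6 over total exposure 4 shifts.
Conjugate update: add total count to the shape and total exposure to the rate, giving Gamma(22, 8).
Predictive mean over a 2-shift window = T·E[λ|data] = 2·22/8 = 11/2.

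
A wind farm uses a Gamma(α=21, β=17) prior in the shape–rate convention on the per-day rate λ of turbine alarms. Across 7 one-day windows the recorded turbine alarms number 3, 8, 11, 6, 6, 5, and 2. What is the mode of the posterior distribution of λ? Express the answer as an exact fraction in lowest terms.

61/24

Total count: 3 + 8 + 11 + 6 + 6 + 5 + 2 = 41.
Total exposure: 7 days.
The Gamma prior is conjugate for the Poisson rate, so λ | data ~ Gamma(21+41, 17+7) = Gamma(62, 24).
Posterior mode = (α'−1)/β' = 61/24.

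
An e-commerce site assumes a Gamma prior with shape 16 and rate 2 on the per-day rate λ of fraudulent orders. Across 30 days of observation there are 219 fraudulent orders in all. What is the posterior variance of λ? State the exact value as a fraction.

235/1024

Total count 219 over total exposure 30 days.
Posterior: α' = 16 + 219 = 235, β' = 2 + 30 = 32.
Posterior variance = α'/β'² = 235/1024.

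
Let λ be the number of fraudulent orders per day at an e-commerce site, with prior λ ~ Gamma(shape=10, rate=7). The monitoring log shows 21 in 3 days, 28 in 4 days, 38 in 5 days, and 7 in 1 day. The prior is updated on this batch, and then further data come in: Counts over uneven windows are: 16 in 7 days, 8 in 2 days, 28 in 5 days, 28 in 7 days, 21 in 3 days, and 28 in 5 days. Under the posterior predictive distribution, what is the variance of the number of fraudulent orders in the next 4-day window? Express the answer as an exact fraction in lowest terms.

Total count: 21 + 28 + 38 + 7 = 94.
Total exposure: 3 + 4 + 5 + 1 = 13 days.
After the first batch: Gamma(10 + 94, 7 + 13) = Gamma(104, 20).
Total count: 16 + 8 + 28 + 28 + 21 + 28 = 129.
Total exposure: 7 + 2 + 5 + 7 + 3 + 5 = 29 days.
After the second batch: Gamma(104 + 129, 20 + 29) = Gamma(233, 49).
The posterior predictive for a window of length T is Negative Binomial with variance T·α'·(β'+T)/β'² = 4·233·53/2401 = 49396/2401.

49396/2401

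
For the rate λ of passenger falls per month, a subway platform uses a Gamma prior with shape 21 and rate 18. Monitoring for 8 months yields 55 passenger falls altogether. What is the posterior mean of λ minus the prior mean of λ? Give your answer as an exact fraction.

Total count 55 over total exposure 8 months.
Gamma(α, β) with Poisson data over total exposure Σt gives posterior Gamma(α+Σx, β+Σt) = Gamma(76, 26).
Posterior mean = 76/26 = 38/13; prior mean = 21/18 = 7/6. Difference = 38/13 − 7/6 = 137/78.

137/78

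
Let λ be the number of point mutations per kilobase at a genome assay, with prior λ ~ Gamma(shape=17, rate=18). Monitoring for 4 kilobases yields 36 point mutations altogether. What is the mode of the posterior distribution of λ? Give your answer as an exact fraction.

26/11

Total count 36 over total exposure 4 kilobases.
Conjugate update: add total count to the shape and total exposure to the rate, giving Gamma(53, 22).
Posterior mode = (α'−1)/β' = 52/22 = 26/11.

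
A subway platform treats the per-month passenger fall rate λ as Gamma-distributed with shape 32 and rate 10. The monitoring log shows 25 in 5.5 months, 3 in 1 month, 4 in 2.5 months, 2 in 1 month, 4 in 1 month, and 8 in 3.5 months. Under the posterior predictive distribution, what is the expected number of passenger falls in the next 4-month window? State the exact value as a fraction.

624/49

Total count: 25 + 3 + 4 + 2 + 4 + 8 = 46.
Total exposure: 5.5 + 1 + 2.5 + 1 + 1 + 3.5 = 14.5 months.
Posterior: α' = 32 + 46 = 78, β' = 10 + 14.5 = 49/2.
Predictive mean over a 4-month window = T·E[λ|data] = 4·78/(49/2) = 624/49.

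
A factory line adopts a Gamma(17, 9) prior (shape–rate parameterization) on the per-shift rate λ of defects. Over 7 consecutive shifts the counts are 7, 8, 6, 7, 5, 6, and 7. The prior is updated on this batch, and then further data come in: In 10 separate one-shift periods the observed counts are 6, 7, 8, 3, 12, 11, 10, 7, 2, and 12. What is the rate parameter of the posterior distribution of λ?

Total count: 7 + 8 + 6 + 7 + 5 + 6 + 7 = 46.
Total exposure: 7 shifts.
After the first batch: Gamma(17 + 46, 9 + 7) = Gamma(63, 16).
Total count: 6 + 7 + 8 + 3 + 12 + 11 + 10 + 7 + 2 + 12 = 78.
Total exposure: 10 shifts.
After the second batch: Gamma(63 + 78, 16 + 10) = Gamma(141, 26).

26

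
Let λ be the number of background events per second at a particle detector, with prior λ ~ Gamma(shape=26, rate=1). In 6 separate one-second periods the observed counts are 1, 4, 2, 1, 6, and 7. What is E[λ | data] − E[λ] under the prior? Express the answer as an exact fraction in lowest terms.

Total count: 1 + 4 + 2 + 1 + 6 + 7 = 21.
Total exposure: 6 seconds.
Conjugate update: add total count to the shape and total exposure to the rate, giving Gamma(47, 7).
Posterior mean = 47/7 = 47/7; prior mean = 26/1 = 26. Difference = 47/7 − 26 = -135/7.

-135/7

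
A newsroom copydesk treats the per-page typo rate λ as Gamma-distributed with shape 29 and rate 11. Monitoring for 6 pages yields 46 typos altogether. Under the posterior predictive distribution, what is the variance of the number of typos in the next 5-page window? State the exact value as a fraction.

Total count 46 over total exposure 6 pages.
The Gamma prior is conjugate for the Poisson rate, so λ | data ~ Gamma(29+46, 11+6) = Gamma(75, 17).
The posterior predictive for a window of length T is Negative Binomial with variance T·α'·(β'+T)/β'² = 5·75·22/289 = 8250/289.

8250/289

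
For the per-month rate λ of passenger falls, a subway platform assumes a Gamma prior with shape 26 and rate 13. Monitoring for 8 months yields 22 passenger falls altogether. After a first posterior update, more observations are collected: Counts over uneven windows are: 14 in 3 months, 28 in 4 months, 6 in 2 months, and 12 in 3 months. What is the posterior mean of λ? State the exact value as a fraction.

Total count 22 over total exposure 8 months.
After the first batch: Gamma(26 + 22, 13 + 8) = Gamma(48, 21).
Total count: 14 + 28 + 6 + 12 = 60.
Total exposure: 3 + 4 + 2 + 3 = 12 months.
After the second batch: Gamma(48 + 60, 21 + 12) = Gamma(108, 33).
Posterior mean = α'/β' = 108/33 = 36/11.

36/11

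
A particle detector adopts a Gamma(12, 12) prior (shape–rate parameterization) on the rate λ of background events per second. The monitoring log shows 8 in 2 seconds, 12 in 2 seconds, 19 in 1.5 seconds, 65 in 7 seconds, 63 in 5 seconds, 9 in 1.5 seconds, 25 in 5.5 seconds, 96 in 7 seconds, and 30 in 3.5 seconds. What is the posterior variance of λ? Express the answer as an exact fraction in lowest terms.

339/2209

Total count: 8 + 12 + 19 + 65 + 63 + 9 + 25 + 96 + 30 = 327.
Total exposure: 2 + 2 + 1.5 + 7 + 5 + 1.5 + 5.5 + 7 + 3.5 = 35 seconds.
The Gamma prior is conjugate for the Poisson rate, so λ | data ~ Gamma(12+327, 12+35) = Gamma(339, 47).
Posterior variance = α'/β'² = 339/2209.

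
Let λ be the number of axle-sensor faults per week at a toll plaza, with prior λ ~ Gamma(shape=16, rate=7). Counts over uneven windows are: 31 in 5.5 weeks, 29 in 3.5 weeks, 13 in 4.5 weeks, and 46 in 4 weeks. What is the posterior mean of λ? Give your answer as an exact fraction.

270/49

Total count: 31 + 29 + 13 + 46 = 119.
Total exposure: 5.5 + 3.5 + 4.5 + 4 = 17.5 weeks.
Conjugate update: add total count to the shape and total exposure to the rate, giving Gamma(135, 49/2).
Posterior mean = α'/β' = 135/(49/2) = 270/49.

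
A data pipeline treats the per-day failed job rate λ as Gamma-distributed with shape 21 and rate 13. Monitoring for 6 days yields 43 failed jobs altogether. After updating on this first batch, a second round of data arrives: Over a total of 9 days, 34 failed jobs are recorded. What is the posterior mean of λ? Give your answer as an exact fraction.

7/2

Total count 43 over total exposure 6 days.
After the first batch: Gamma(21 + 43, 13 + 6) = Gamma(64, 19).
Total count 34 over total exposure 9 days.
After the second batch: Gamma(64 + 34, 19 + 9) = Gamma(98, 28).
Posterior mean = α'/β' = 98/28 = 7/2.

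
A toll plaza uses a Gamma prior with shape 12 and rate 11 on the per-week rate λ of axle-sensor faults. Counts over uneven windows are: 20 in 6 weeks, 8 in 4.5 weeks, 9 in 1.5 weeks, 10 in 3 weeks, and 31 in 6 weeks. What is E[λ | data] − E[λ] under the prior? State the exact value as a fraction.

Total count: 20 + 8 + 9 + 10 + 31 = 78.
Total exposure: 6 + 4.5 + 1.5 + 3 + 6 = 21 weeks.
Posterior: α' = 12 + 78 = 90, β' = 11 + 21 = 32.
Posterior mean = 90/32 = 45/16; prior mean = 12/11 = 12/11. Difference = 45/16 − 12/11 = 303/176.

303/176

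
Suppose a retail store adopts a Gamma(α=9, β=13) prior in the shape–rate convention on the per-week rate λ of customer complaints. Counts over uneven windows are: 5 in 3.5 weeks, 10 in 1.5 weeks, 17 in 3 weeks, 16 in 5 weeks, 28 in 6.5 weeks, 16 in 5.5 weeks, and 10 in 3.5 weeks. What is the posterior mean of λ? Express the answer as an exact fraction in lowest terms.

222/83

Total count: 5 + 10 + 17 + 16 + 28 + 16 + 10 = 102.
Total exposure: 3.5 + 1.5 + 3 + 5 + 6.5 + 5.5 + 3.5 = 28.5 weeks.
The Gamma prior is conjugate for the Poisson rate, so λ | data ~ Gamma(9+102, 13+28.5) = Gamma(111, 83/2).
Posterior mean = α'/β' = 111/(83/2) = 222/83.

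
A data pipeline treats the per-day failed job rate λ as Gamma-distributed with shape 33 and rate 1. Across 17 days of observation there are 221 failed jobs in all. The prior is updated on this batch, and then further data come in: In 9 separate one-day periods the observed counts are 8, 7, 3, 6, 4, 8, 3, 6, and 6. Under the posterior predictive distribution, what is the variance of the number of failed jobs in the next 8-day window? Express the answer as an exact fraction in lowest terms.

85400/729

Total count 221 over total exposure 17 days.
After the first batch: Gamma(33 + 221, 1 + 17) = Gamma(254, 18).
Total count: 8 + 7 + 3 + 6 + 4 + 8 + 3 + 6 + 6 = 51.
Total exposure: 9 days.
After the second batch: Gamma(254 + 51, 18 + 9) = Gamma(305, 27).
The posterior predictive for a window of length T is Negative Binomial with variance T·α'·(β'+T)/β'² = 8·305·35/729 = 85400/729.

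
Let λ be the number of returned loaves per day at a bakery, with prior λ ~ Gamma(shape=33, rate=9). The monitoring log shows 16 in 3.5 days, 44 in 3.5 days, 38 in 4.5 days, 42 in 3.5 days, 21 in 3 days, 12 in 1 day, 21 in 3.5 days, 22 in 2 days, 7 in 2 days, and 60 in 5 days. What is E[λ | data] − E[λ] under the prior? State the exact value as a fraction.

335/81

Total count: 16 + 44 + 38 + 42 + 21 + 12 + 21 + 22 + 7 + 60 = 283.
Total exposure: 3.5 + 3.5 + 4.5 + 3.5 + 3 + 1 + 3.5 + 2 + 2 + 5 = 31.5 days.
Gamma(α, β) with Poisson data over total exposure Σt gives posterior Gamma(α+Σx, β+Σt) = Gamma(316, 81/2).
Posterior mean = 316/(81/2) = 632/81; prior mean = 33/9 = 11/3. Difference = 632/81 − 11/3 = 335/81.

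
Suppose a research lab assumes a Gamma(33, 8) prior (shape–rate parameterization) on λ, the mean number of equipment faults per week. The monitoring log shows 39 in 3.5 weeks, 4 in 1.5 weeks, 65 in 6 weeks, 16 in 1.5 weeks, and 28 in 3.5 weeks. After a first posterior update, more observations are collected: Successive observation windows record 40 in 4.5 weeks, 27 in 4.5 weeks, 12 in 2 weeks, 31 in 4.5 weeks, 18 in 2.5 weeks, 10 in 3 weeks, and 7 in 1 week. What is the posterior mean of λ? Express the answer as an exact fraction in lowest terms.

Total count: 39 + 4 + 65 + 16 + 28 = 152.
Total exposure: 3.5 + 1.5 + 6 + 1.5 + 3.5 = 16 weeks.
After the first batch: Gamma(33 + 152, 8 + 16) = Gamma(185, 24).
Total count: 40 + 27 + 12 + 31 + 18 + 10 + 7 = 145.
Total exposure: 4.5 + 4.5 + 2 + 4.5 + 2.5 + 3 + 1 = 22 weeks.
After the second batch: Gamma(185 + 145, 24 + 22) = Gamma(330, 46).
Posterior mean = α'/β' = 330/46 = 165/23.

165/23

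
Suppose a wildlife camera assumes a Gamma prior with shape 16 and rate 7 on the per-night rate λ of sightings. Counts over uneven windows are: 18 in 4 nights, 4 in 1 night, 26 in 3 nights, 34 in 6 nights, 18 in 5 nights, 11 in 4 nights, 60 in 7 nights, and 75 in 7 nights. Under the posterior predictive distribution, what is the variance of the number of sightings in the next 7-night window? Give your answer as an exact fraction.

Total count: 18 + 4 + 26 + 34 + 18 + 11 + 60 + 75 = 246.
Total exposure: 4 + 1 + 3 + 6 + 5 + 4 + 7 + 7 = 37 nights.
The Gamma prior is conjugate for the Poisson rate, so λ | data ~ Gamma(16+246, 7+37) = Gamma(262, 44).
The posterior predictive for a window of length T is Negative Binomial with variance T·α'·(β'+T)/β'² = 7·262·51/1936 = 46767/968.

46767/968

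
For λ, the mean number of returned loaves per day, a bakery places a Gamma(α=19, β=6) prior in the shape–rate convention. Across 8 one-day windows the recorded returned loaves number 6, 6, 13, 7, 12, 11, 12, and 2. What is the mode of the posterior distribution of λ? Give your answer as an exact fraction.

87/14

Total count: 6 + 6 + 13 + 7 + 12 + 11 + 12 + 2 = 69.
Total exposure: 8 days.
Posterior: α' = 19 + 69 = 88, β' = 6 + 8 = 14.
Posterior mode = (α'−1)/β' = 87/14.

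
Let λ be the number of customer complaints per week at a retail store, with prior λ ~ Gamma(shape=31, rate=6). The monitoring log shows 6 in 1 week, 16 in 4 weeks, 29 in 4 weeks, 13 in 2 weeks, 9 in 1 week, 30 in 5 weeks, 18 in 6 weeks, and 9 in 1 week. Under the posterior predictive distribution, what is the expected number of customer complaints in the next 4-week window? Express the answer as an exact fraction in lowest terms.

Total count: 6 + 16 + 29 + 13 + 9 + 30 + 18 + 9 = 130.
Total exposure: 1 + 4 + 4 + 2 + 1 + 5 + 6 + 1 = 24 weeks.
Gamma(α, β) with Poisson data over total exposure Σt gives posterior Gamma(α+Σx, β+Σt) = Gamma(161, 30).
Predictive mean over a 4-week window = T·E[λ|data] = 4·161/30 = 322/15.

322/15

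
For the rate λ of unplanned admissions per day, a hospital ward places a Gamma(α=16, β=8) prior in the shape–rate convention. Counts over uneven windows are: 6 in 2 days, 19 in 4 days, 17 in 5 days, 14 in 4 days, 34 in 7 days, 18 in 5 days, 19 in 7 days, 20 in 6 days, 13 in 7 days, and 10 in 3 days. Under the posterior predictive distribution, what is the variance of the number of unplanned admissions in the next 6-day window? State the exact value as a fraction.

Total count: 6 + 19 + 17 + 14 + 34 + 18 + 19 + 20 + 13 + 10 = 170.
Total exposure: 2 + 4 + 5 + 4 + 7 + 5 + 7 + 6 + 7 + 3 = 50 days.
Conjugate update: add total count to the shape and total exposure to the rate, giving Gamma(186, 58).
The posterior predictive for a window of length T is Negative Binomial with variance T·α'·(β'+T)/β'² = 6·186·64/3364 = 17856/841.

17856/841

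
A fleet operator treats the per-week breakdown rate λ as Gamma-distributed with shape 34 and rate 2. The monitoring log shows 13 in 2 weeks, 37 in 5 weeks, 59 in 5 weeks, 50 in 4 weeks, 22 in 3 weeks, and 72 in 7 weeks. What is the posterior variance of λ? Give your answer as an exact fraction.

41/112

Total count: 13 + 37 + 59 + 50 + 22 + 72 = 253.
Total exposure: 2 + 5 + 5 + 4 + 3 + 7 = 26 weeks.
The Gamma prior is conjugate for the Poisson rate, so λ | data ~ Gamma(34+253, 2+26) = Gamma(287, 28).
Posterior variance = α'/β'² = 287/784 = 41/112.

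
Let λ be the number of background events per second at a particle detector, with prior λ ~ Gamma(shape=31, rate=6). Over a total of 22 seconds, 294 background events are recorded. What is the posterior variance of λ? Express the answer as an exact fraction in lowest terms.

Total count 294 over total exposure 22 seconds.
By Gamma–Poisson conjugacy, the posterior is Gamma(α + Σx, β + Σt) = Gamma(31 + 294, 6 + 22) = Gamma(325, 28).
Posterior variance = α'/β'² = 325/784.

325/784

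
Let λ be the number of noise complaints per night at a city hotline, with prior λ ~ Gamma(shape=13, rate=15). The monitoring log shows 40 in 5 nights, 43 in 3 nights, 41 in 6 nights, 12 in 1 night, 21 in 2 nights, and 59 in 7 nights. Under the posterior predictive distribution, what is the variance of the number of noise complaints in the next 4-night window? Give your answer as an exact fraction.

39388/1521

Total count: 40 + 43 + 41 + 12 + 21 + 59 = 216.
Total exposure: 5 + 3 + 6 + 1 + 2 + 7 = 24 nights.
By Gamma–Poisson conjugacy, the posterior is Gamma(α + Σx, β + Σt) = Gamma(13 + 216, 15 + 24) = Gamma(229, 39).
The posterior predictive for a window of length T is Negative Binomial with variance T·α'·(β'+T)/β'² = 4·229·43/1521 = 39388/1521.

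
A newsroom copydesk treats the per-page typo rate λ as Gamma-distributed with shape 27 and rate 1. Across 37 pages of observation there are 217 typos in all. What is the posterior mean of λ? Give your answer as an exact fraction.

122/19

Total count 217 over total exposure 37 pages.
Posterior: α' = 27 + 217 = 244, β' = 1 + 37 = 38.
Posterior mean = α'/β' = 244/38 = 122/19.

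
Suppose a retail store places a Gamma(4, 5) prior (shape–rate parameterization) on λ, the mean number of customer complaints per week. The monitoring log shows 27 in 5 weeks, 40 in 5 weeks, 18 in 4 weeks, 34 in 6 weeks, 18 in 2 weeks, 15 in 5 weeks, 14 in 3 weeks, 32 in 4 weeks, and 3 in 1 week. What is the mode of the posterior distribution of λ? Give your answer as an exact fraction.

51/10

Total count: 27 + 40 + 18 + 34 + 18 + 15 + 14 + 32 + 3 = 201.
Total exposure: 5 + 5 + 4 + 6 + 2 + 5 + 3 + 4 + 1 = 35 weeks.
By Gamma–Poisson conjugacy, the posterior is Gamma(α + Σx, β + Σt) = Gamma(4 + 201, 5 + 35) = Gamma(205, 40).
Posterior mode = (α'−1)/β' = 204/40 = 51/10.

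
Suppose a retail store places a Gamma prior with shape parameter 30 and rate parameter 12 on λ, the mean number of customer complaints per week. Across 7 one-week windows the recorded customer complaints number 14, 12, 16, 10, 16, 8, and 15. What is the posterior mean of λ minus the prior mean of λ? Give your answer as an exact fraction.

147/38

Total count: 14 + 12 + 16 + 10 + 16 + 8 + 15 = 91.
Total exposure: 7 weeks.
By Gamma–Poisson conjugacy, the posterior is Gamma(α + Σx, β + Σt) = Gamma(30 + 91, 12 + 7) = Gamma(121, 19).
Posterior mean = 121/19 = 121/19; prior mean = 30/12 = 5/2. Difference = 121/19 − 5/2 = 147/38.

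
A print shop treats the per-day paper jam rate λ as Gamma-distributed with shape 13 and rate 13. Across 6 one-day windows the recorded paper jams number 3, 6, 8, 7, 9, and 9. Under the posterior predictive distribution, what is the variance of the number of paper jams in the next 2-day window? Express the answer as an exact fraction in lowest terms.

2310/361

Total count: 3 + 6 + 8 + 7 + 9 + 9 = 42.
Total exposure: 6 days.
Posterior: α' = 13 + 42 = 55, β' = 13 + 6 = 19.
The posterior predictive for a window of length T is Negative Binomial with variance T·α'·(β'+T)/β'² = 2·55·21/361 = 2310/361.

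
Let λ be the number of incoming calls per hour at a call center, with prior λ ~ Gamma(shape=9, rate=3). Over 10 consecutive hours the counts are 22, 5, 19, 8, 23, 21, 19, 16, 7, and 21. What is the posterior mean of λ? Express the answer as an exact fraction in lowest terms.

Total count: 22 + 5 + 19 + 8 + 23 + 21 + 19 + 16 + 7 + 21 = 161.
Total exposure: 10 hours.
Gamma(α, β) with Poisson data over total exposure Σt gives posterior Gamma(α+Σx, β+Σt) = Gamma(170, 13).
Posterior mean = α'/β' = 170/13.

170/13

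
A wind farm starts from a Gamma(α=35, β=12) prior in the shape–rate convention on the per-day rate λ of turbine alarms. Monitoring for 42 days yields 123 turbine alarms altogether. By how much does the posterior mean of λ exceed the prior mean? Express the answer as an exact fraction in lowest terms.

1/108

Total count 123 over total exposure 42 days.
Gamma(α, β) with Poisson data over total exposure Σt gives posterior Gamma(α+Σx, β+Σt) = Gamma(158, 54).
Posterior mean = 158/54 = 79/27; prior mean = 35/12 = 35/12. Difference = 79/27 − 35/12 = 1/108.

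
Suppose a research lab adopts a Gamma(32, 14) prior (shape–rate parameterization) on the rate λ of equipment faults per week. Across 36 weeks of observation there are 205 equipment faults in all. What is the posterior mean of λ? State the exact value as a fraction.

Total count 205 over total exposure 36 weeks.
Gamma(α, β) with Poisson data over total exposure Σt gives posterior Gamma(α+Σx, β+Σt) = Gamma(237, 50).
Posterior mean = α'/β' = 237/50.

237/50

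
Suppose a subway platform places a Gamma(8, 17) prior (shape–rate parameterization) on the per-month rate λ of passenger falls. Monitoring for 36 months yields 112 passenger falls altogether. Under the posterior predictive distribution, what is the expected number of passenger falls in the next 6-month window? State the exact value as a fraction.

Total count 112 over total exposure 36 months.
Posterior: α' = 8 + 112 = 120, β' = 17 + 36 = 53.
Predictive mean over a 6-month window = T·E[λ|data] = 6·120/53 = 720/53.

720/53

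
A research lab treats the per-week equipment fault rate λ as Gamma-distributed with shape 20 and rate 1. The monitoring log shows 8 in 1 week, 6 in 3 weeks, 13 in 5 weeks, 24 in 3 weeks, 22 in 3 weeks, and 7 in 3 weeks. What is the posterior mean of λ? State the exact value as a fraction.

Total count: 8 + 6 + 13 + 24 + 22 + 7 = 80.
Total exposure: 1 + 3 + 5 + 3 + 3 + 3 = 18 weeks.
The Gamma prior is conjugate for the Poisson rate, so λ | data ~ Gamma(20+80, 1+18) = Gamma(100, 19).
Posterior mean = α'/β' = 100/19.

100/19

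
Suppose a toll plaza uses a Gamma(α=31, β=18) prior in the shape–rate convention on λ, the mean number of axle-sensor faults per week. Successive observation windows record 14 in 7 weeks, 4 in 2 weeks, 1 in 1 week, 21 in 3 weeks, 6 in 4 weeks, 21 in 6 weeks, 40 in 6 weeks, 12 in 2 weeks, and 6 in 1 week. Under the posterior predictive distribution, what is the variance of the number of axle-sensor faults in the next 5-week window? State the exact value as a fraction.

Total count: 14 + 4 + 1 + 21 + 6 + 21 + 40 + 12 + 6 = 125.
Total exposure: 7 + 2 + 1 + 3 + 4 + 6 + 6 + 2 + 1 = 32 weeks.
The Gamma prior is conjugate for the Poisson rate, so λ | data ~ Gamma(31+125, 18+32) = Gamma(156, 50).
The posterior predictive for a window of length T is Negative Binomial with variance T·α'·(β'+T)/β'² = 5·156·55/2500 = 429/25.

429/25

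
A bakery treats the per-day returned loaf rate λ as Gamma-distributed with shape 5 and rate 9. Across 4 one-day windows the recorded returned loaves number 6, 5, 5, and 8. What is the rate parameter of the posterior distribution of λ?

13

Total count: 6 + 5 + 5 + 8 = 24.
Total exposure: 4 days.
By Gamma–Poisson conjugacy, the posterior is Gamma(α + Σx, β + Σt) = Gamma(5 + 24, 9 + 4) = Gamma(29, 13).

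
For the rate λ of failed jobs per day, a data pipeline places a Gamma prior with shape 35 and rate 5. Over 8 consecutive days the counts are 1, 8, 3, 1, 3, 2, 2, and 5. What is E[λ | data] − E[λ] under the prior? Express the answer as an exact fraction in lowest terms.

Total count: 1 + 8 + 3 + 1 + 3 + 2 + 2 + 5 = 25.
Total exposure: 8 days.
The Gamma prior is conjugate for the Poisson rate, so λ | data ~ Gamma(35+25, 5+8) = Gamma(60, 13).
Posterior mean = 60/13 = 60/13; prior mean = 35/5 = 7. Difference = 60/13 − 7 = -31/13.

-31/13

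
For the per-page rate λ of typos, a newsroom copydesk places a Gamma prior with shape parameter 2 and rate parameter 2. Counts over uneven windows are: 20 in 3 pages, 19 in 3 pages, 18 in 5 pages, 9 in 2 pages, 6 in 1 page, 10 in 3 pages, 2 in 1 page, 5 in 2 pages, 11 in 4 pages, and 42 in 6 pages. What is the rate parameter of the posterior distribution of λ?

Total count: 20 + 19 + 18 + 9 + 6 + 10 + 2 + 5 + 11 + 42 = 142.
Total exposure: 3 + 3 + 5 + 2 + 1 + 3 + 1 + 2 + 4 + 6 = 30 pages.
Posterior: α' = 2 + 142 = 144, β' = 2 + 30 = 32.

32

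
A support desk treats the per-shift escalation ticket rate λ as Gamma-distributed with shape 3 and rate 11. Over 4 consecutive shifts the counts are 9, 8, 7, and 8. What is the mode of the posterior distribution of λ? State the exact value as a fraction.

Total count: 9 + 8 + 7 + 8 = 32.
Total exposure: 4 shifts.
The Gamma prior is conjugate for the Poisson rate, so λ | data ~ Gamma(3+32, 11+4) = Gamma(35, 15).
Posterior mode = (α'−1)/β' = 34/15.

34/15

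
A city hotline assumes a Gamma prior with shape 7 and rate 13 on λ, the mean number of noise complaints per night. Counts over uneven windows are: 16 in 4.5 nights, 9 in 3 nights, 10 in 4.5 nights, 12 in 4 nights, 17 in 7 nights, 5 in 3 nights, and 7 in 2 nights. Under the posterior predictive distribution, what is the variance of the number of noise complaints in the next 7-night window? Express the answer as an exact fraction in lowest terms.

Total count: 16 + 9 + 10 + 12 + 17 + 5 + 7 = 76.
Total exposure: 4.5 + 3 + 4.5 + 4 + 7 + 3 + 2 = 28 nights.
Posterior: α' = 7 + 76 = 83, β' = 13 + 28 = 41.
The posterior predictive for a window of length T is Negative Binomial with variance T·α'·(β'+T)/β'² = 7·83·48/1681 = 27888/1681.

27888/1681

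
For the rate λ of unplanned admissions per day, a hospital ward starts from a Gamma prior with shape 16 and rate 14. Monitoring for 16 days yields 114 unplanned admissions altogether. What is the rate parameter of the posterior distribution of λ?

30

Total count 114 over total exposure 16 days.
Conjugate update: add total count to the shape and total exposure to the rate, giving Gamma(130, 30).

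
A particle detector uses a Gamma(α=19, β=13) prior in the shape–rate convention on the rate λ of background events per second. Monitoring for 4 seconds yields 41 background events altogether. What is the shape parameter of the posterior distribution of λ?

Total count 41 over total exposure 4 seconds.
By Gamma–Poisson conjugacy, the posterior is Gamma(α + Σx, β + Σt) = Gamma(19 + 41, 13 + 4) = Gamma(60, 17).

60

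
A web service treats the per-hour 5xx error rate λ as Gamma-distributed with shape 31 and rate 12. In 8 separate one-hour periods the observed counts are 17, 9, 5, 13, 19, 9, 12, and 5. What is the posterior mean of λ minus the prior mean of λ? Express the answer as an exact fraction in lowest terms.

Total count: 17 + 9 + 5 + 13 + 19 + 9 + 12 + 5 = 89.
Total exposure: 8 hours.
By Gamma–Poisson conjugacy, the posterior is Gamma(α + Σx, β + Σt) = Gamma(31 + 89, 12 + 8) = Gamma(120, 20).
Posterior mean = 120/20 = 6; prior mean = 31/12 = 31/12. Difference = 6 − 31/12 = 41/12.

41/12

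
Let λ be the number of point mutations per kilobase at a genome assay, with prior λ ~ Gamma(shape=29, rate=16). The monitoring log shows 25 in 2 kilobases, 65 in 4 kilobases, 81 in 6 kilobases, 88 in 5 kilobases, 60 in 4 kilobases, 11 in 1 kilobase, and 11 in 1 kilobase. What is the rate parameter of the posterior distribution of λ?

39

Total count: 25 + 65 + 81 + 88 + 60 + 11 + 11 = 341.
Total exposure: 2 + 4 + 6 + 5 + 4 + 1 + 1 = 23 kilobases.
The Gamma prior is conjugate for the Poisson rate, so λ | data ~ Gamma(29+341, 16+23) = Gamma(370, 39).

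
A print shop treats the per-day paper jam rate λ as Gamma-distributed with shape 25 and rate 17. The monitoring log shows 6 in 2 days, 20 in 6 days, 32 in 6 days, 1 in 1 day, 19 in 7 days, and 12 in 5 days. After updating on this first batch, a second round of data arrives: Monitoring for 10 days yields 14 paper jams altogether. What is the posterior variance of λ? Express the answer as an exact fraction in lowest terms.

43/972

Total count: 6 + 20 + 32 + 1 + 19 + 12 = 90.
Total exposure: 2 + 6 + 6 + 1 + 7 + 5 = 27 days.
After the first batch: Gamma(25 + 90, 17 + 27) = Gamma(115, 44).
Total count 14 over total exposure 10 days.
After the second batch: Gamma(115 + 14, 44 + 10) = Gamma(129, 54).
Posterior variance = α'/β'² = 129/2916 = 43/972.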